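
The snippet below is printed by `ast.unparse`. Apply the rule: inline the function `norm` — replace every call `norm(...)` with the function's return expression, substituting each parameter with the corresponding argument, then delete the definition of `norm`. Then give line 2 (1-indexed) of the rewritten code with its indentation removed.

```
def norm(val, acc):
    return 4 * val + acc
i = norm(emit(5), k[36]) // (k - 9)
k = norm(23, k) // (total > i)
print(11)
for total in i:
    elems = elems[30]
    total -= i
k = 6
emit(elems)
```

Transformed code:
i = (4 * emit(5) + k[36]) // (k - 9)
k = (4 * 23 + k) // (total > i)
print(11)
for total in i:
    elems = elems[30]
    total -= i
k = 6
emit(elems)

k = (4 * 23 + k) // (total > i)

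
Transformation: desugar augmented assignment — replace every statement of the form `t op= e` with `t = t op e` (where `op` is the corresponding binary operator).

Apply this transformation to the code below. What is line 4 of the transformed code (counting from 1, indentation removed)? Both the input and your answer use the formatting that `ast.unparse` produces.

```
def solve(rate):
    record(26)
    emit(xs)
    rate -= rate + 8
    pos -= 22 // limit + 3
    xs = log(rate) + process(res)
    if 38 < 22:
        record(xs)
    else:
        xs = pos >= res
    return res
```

rate = rate - (rate + 8)

Transformed code:
def solve(rate):
    record(26)
    emit(xs)
    rate = rate - (rate + 8)
    pos = pos - (22 // limit + 3)
    xs = log(rate) + process(res)
    if 38 < 22:
        record(xs)
    else:
        xs = pos >= res
    return res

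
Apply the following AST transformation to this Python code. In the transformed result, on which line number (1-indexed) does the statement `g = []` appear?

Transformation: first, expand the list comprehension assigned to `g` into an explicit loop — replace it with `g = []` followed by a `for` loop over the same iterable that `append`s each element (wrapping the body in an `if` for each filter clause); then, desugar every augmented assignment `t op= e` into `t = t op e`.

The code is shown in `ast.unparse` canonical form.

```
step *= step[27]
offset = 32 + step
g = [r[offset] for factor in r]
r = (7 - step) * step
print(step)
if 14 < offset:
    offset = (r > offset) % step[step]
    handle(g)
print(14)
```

3

Transformed code:
step = step * step[27]
offset = 32 + step
g = []
for factor in r:
    g.append(r[offset])
r = (7 - step) * step
print(step)
if 14 < offset:
    offset = (r > offset) % step[step]
    handle(g)
print(14)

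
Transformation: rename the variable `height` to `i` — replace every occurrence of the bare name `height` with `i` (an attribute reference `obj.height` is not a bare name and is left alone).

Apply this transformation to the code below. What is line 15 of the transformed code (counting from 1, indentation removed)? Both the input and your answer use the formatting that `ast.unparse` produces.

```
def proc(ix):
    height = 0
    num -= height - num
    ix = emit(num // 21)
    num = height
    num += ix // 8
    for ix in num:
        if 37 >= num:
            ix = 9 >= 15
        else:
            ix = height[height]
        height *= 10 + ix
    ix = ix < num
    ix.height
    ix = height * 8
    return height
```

ix = i * 8

Transformed code:
def proc(ix):
    i = 0
    num -= i - num
    ix = emit(num // 21)
    num = i
    num += ix // 8
    for ix in num:
        if 37 >= num:
            ix = 9 >= 15
        else:
            ix = i[i]
        i *= 10 + ix
    ix = ix < num
    ix.height
    ix = i * 8
    return i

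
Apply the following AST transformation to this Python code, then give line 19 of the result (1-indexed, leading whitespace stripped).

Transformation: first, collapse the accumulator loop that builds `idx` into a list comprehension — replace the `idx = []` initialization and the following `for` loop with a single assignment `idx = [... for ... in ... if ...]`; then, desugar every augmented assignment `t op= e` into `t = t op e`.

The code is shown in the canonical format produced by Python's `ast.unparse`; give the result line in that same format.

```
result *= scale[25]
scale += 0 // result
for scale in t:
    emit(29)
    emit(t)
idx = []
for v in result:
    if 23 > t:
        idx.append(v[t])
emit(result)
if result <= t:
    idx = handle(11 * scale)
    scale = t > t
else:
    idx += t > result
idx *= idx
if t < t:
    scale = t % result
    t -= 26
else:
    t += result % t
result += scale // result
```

Transformed code:
result = result * scale[25]
scale = scale + 0 // result
for scale in t:
    emit(29)
    emit(t)
idx = [v[t] for v in result if 23 > t]
emit(result)
if result <= t:
    idx = handle(11 * scale)
    scale = t > t
else:
    idx = idx + (t > result)
idx = idx * idx
if t < t:
    scale = t % result
    t = t - 26
else:
    t = t + result % t
result = result + scale // result

result = result + scale // result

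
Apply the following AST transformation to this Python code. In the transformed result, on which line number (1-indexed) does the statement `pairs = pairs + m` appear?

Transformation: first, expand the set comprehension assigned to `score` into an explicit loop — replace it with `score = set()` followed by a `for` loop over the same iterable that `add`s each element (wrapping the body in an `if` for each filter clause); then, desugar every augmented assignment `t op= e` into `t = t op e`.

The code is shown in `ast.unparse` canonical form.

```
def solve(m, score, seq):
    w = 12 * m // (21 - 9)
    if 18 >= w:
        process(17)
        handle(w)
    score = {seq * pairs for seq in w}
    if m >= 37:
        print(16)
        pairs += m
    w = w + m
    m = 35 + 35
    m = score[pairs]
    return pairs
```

Transformed code:
def solve(m, score, seq):
    w = 12 * m // (21 - 9)
    if 18 >= w:
        process(17)
        handle(w)
    score = set()
    for seq in w:
        score.add(seq * pairs)
    if m >= 37:
        print(16)
        pairs = pairs + m
    w = w + m
    m = 35 + 35
    m = score[pairs]
    return pairs

11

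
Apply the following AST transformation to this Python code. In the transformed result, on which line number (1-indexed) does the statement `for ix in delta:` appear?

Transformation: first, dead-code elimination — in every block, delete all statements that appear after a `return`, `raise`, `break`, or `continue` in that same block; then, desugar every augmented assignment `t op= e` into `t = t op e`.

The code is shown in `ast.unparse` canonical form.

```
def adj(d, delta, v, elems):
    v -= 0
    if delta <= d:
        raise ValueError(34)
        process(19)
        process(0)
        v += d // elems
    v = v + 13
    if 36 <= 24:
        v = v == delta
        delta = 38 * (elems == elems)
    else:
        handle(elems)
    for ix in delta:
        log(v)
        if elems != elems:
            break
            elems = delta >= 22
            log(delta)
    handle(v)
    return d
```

11

Transformed code:
def adj(d, delta, v, elems):
    v = v - 0
    if delta <= d:
        raise ValueError(34)
    v = v + 13
    if 36 <= 24:
        v = v == delta
        delta = 38 * (elems == elems)
    else:
        handle(elems)
    for ix in delta:
        log(v)
        if elems != elems:
            break
    handle(v)
    return d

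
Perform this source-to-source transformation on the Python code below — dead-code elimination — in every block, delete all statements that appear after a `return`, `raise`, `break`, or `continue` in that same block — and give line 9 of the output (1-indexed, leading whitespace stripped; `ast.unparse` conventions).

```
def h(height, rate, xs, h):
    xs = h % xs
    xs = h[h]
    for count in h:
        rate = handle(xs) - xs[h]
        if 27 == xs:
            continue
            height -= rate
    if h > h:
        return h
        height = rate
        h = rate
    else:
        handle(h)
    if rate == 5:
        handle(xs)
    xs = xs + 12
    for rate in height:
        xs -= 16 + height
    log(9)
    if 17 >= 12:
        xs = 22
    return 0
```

Transformed code:
def h(height, rate, xs, h):
    xs = h % xs
    xs = h[h]
    for count in h:
        rate = handle(xs) - xs[h]
        if 27 == xs:
            continue
    if h > h:
        return h
    else:
        handle(h)
    if rate == 5:
        handle(xs)
    xs = xs + 12
    for rate in height:
        xs -= 16 + height
    log(9)
    if 17 >= 12:
        xs = 22
    return 0

return h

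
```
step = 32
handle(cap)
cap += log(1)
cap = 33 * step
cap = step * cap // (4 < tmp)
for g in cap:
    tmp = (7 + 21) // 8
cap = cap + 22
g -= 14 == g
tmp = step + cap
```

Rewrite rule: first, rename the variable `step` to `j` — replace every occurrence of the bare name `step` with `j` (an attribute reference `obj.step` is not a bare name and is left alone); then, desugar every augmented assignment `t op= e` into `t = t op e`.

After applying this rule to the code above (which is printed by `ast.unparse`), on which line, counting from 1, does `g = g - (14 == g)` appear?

Transformed code:
j = 32
handle(cap)
cap = cap + log(1)
cap = 33 * j
cap = j * cap // (4 < tmp)
for g in cap:
    tmp = (7 + 21) // 8
cap = cap + 22
g = g - (14 == g)
tmp = j + cap

9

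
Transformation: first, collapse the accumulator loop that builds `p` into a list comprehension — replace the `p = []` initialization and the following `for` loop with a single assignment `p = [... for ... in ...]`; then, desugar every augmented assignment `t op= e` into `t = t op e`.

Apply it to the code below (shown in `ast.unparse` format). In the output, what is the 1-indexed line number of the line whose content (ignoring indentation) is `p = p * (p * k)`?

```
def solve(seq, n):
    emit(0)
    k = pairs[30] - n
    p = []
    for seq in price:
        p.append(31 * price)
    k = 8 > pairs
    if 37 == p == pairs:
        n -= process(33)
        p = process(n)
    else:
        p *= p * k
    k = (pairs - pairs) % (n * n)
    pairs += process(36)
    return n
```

Transformed code:
def solve(seq, n):
    emit(0)
    k = pairs[30] - n
    p = [31 * price for seq in price]
    k = 8 > pairs
    if 37 == p == pairs:
        n = n - process(33)
        p = process(n)
    else:
        p = p * (p * k)
    k = (pairs - pairs) % (n * n)
    pairs = pairs + process(36)
    return n

10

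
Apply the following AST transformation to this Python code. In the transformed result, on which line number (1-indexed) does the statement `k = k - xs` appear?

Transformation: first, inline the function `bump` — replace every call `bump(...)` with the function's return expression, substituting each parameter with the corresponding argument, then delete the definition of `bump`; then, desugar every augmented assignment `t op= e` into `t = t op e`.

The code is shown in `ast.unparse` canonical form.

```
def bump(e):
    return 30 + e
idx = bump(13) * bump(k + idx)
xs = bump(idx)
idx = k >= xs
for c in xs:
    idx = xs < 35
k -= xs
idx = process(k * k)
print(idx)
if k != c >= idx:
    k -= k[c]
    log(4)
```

Transformed code:
idx = (30 + 13) * (30 + (k + idx))
xs = 30 + idx
idx = k >= xs
for c in xs:
    idx = xs < 35
k = k - xs
idx = process(k * k)
print(idx)
if k != c >= idx:
    k = k - k[c]
    log(4)

6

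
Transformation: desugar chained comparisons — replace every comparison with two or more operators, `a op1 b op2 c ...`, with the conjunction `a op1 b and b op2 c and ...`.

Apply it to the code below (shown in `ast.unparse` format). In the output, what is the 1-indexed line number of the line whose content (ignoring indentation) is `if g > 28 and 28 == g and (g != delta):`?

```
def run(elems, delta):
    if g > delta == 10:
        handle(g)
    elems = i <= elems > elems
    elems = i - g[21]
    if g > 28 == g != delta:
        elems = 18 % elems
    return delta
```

Transformed code:
def run(elems, delta):
    if g > delta and delta == 10:
        handle(g)
    elems = i <= elems and elems > elems
    elems = i - g[21]
    if g > 28 and 28 == g and (g != delta):
        elems = 18 % elems
    return delta

6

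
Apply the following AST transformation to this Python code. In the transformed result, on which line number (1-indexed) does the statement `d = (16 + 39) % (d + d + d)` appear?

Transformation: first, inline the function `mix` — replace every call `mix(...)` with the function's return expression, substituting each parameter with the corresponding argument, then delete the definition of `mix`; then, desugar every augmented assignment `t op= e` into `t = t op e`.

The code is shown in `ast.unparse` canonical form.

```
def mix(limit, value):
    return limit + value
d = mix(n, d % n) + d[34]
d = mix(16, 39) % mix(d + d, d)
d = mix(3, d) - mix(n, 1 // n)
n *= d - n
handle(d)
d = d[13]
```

Transformed code:
d = n + d % n + d[34]
d = (16 + 39) % (d + d + d)
d = 3 + d - (n + 1 // n)
n = n * (d - n)
handle(d)
d = d[13]

2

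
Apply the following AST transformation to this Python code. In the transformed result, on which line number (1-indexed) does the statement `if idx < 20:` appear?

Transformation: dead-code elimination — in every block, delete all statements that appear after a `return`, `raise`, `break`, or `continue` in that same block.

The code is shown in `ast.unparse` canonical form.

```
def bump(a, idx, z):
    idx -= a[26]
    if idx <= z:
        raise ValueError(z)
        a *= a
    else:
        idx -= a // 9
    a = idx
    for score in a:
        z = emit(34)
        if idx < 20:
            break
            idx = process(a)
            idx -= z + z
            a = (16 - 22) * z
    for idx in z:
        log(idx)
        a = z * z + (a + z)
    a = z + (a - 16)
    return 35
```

10

Transformed code:
def bump(a, idx, z):
    idx -= a[26]
    if idx <= z:
        raise ValueError(z)
    else:
        idx -= a // 9
    a = idx
    for score in a:
        z = emit(34)
        if idx < 20:
            break
    for idx in z:
        log(idx)
        a = z * z + (a + z)
    a = z + (a - 16)
    return 35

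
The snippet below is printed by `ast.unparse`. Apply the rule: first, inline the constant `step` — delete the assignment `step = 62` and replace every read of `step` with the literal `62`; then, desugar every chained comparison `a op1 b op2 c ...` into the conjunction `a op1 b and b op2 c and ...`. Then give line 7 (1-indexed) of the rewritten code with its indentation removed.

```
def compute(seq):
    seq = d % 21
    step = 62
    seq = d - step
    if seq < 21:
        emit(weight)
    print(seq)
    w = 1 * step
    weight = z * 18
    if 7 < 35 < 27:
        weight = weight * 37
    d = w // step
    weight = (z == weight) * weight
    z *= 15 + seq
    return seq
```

w = 1 * 62

Transformed code:
def compute(seq):
    seq = d % 21
    seq = d - 62
    if seq < 21:
        emit(weight)
    print(seq)
    w = 1 * 62
    weight = z * 18
    if 7 < 35 and 35 < 27:
        weight = weight * 37
    d = w // 62
    weight = (z == weight) * weight
    z *= 15 + seq
    return seq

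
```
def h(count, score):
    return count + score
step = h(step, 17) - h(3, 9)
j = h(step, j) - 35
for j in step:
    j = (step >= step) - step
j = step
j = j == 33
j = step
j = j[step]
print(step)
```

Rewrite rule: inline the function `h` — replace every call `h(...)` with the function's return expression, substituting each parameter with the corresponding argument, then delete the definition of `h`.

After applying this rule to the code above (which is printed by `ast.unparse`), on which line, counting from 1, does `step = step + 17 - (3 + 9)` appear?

Transformed code:
step = step + 17 - (3 + 9)
j = step + j - 35
for j in step:
    j = (step >= step) - step
j = step
j = j == 33
j = step
j = j[step]
print(step)

1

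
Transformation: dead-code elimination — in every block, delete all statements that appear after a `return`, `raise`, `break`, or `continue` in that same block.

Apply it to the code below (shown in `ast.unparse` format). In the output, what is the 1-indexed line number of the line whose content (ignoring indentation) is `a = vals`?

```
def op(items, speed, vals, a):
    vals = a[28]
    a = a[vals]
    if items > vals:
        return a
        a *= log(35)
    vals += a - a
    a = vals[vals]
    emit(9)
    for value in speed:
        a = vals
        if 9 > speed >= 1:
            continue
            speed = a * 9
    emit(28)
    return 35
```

Transformed code:
def op(items, speed, vals, a):
    vals = a[28]
    a = a[vals]
    if items > vals:
        return a
    vals += a - a
    a = vals[vals]
    emit(9)
    for value in speed:
        a = vals
        if 9 > speed >= 1:
            continue
    emit(28)
    return 35

10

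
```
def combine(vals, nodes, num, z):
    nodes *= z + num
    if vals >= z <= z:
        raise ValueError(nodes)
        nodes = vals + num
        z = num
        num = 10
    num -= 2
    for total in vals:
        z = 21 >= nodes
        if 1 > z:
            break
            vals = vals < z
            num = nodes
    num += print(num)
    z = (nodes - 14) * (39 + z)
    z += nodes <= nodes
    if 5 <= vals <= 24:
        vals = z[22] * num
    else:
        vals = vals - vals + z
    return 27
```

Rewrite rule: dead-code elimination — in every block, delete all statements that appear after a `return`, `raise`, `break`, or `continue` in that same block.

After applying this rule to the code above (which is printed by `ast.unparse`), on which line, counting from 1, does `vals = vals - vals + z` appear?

16

Transformed code:
def combine(vals, nodes, num, z):
    nodes *= z + num
    if vals >= z <= z:
        raise ValueError(nodes)
    num -= 2
    for total in vals:
        z = 21 >= nodes
        if 1 > z:
            break
    num += print(num)
    z = (nodes - 14) * (39 + z)
    z += nodes <= nodes
    if 5 <= vals <= 24:
        vals = z[22] * num
    else:
        vals = vals - vals + z
    return 27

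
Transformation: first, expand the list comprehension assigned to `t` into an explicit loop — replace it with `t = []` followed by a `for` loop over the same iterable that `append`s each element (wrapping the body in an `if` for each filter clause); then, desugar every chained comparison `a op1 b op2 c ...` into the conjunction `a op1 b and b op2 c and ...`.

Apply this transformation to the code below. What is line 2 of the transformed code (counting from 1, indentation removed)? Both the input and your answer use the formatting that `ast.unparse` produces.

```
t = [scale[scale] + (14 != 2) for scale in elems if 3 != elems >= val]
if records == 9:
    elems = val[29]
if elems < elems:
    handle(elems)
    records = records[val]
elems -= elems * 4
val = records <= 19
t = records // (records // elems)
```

for scale in elems:

Transformed code:
t = []
for scale in elems:
    if 3 != elems and elems >= val:
        t.append(scale[scale] + (14 != 2))
if records == 9:
    elems = val[29]
if elems < elems:
    handle(elems)
    records = records[val]
elems -= elems * 4
val = records <= 19
t = records // (records // elems)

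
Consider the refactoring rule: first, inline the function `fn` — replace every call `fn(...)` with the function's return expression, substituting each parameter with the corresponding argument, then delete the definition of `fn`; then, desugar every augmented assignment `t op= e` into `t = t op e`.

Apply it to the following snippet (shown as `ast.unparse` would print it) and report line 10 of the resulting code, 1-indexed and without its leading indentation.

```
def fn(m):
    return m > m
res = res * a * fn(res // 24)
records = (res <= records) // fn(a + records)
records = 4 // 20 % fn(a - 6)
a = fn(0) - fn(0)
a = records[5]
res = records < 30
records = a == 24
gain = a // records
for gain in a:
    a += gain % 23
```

Transformed code:
res = res * a * (res // 24 > res // 24)
records = (res <= records) // (a + records > a + records)
records = 4 // 20 % (a - 6 > a - 6)
a = (0 > 0) - (0 > 0)
a = records[5]
res = records < 30
records = a == 24
gain = a // records
for gain in a:
    a = a + gain % 23

a = a + gain % 23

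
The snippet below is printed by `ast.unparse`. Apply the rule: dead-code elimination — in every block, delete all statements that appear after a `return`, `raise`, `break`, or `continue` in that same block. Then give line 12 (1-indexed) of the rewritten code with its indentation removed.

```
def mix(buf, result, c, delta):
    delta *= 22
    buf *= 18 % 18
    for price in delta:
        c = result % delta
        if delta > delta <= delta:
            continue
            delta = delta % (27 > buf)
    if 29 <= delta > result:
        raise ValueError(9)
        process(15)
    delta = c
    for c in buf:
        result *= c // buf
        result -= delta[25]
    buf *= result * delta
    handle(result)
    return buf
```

Transformed code:
def mix(buf, result, c, delta):
    delta *= 22
    buf *= 18 % 18
    for price in delta:
        c = result % delta
        if delta > delta <= delta:
            continue
    if 29 <= delta > result:
        raise ValueError(9)
    delta = c
    for c in buf:
        result *= c // buf
        result -= delta[25]
    buf *= result * delta
    handle(result)
    return buf

result *= c // buf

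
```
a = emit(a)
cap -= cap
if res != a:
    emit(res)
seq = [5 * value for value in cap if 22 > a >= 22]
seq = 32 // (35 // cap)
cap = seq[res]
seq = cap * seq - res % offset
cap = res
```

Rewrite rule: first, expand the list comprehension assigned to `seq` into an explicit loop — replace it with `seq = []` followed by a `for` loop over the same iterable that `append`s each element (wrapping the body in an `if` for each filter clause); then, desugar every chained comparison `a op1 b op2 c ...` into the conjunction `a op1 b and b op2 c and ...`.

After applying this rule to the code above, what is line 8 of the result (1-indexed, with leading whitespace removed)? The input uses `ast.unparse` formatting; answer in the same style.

seq.append(5 * value)

Transformed code:
a = emit(a)
cap -= cap
if res != a:
    emit(res)
seq = []
for value in cap:
    if 22 > a and a >= 22:
        seq.append(5 * value)
seq = 32 // (35 // cap)
cap = seq[res]
seq = cap * seq - res % offset
cap = res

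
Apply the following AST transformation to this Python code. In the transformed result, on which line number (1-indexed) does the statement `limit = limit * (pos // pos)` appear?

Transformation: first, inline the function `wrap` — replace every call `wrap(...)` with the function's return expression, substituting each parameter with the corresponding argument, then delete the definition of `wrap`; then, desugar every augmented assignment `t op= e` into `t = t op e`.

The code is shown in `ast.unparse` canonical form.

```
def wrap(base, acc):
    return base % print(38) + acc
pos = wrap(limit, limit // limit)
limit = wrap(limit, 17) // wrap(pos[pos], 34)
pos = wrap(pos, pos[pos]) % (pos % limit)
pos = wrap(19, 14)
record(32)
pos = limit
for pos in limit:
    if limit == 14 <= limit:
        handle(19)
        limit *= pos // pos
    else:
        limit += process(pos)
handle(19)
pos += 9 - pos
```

10

Transformed code:
pos = limit % print(38) + limit // limit
limit = (limit % print(38) + 17) // (pos[pos] % print(38) + 34)
pos = (pos % print(38) + pos[pos]) % (pos % limit)
pos = 19 % print(38) + 14
record(32)
pos = limit
for pos in limit:
    if limit == 14 <= limit:
        handle(19)
        limit = limit * (pos // pos)
    else:
        limit = limit + process(pos)
handle(19)
pos = pos + (9 - pos)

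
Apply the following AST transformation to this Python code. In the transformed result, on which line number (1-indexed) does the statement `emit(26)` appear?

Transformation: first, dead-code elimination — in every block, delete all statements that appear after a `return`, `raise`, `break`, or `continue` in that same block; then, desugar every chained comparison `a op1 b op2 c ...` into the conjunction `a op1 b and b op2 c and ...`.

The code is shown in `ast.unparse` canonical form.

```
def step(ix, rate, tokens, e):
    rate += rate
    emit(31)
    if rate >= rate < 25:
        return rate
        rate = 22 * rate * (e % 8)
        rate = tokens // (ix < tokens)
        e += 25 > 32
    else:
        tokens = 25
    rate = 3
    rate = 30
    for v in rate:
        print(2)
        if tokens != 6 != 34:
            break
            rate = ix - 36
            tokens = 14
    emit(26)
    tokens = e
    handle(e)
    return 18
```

14

Transformed code:
def step(ix, rate, tokens, e):
    rate += rate
    emit(31)
    if rate >= rate and rate < 25:
        return rate
    else:
        tokens = 25
    rate = 3
    rate = 30
    for v in rate:
        print(2)
        if tokens != 6 and 6 != 34:
            break
    emit(26)
    tokens = e
    handle(e)
    return 18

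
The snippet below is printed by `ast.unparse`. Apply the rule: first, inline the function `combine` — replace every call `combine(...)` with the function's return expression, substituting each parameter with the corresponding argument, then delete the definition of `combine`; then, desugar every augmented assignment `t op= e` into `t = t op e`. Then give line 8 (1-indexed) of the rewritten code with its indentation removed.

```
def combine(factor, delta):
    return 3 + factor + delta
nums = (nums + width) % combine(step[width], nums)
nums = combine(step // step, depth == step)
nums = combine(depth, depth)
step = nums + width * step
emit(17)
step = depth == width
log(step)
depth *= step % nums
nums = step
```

depth = depth * (step % nums)

Transformed code:
nums = (nums + width) % (3 + step[width] + nums)
nums = 3 + step // step + (depth == step)
nums = 3 + depth + depth
step = nums + width * step
emit(17)
step = depth == width
log(step)
depth = depth * (step % nums)
nums = step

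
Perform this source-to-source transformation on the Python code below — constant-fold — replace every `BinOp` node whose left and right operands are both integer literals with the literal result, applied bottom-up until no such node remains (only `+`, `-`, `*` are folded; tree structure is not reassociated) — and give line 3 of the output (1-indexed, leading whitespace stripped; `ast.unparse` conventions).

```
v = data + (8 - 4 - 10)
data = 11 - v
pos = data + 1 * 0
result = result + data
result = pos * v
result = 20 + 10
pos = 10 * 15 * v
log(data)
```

Transformed code:
v = data + -6
data = 11 - v
pos = data + 0
result = result + data
result = pos * v
result = 30
pos = 150 * v
log(data)

pos = data + 0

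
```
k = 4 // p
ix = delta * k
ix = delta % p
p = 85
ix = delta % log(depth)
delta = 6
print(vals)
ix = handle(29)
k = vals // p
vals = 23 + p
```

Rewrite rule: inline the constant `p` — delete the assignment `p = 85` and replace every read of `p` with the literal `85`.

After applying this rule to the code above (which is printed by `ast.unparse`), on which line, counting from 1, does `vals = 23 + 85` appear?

9

Transformed code:
k = 4 // 85
ix = delta * k
ix = delta % 85
ix = delta % log(depth)
delta = 6
print(vals)
ix = handle(29)
k = vals // 85
vals = 23 + 85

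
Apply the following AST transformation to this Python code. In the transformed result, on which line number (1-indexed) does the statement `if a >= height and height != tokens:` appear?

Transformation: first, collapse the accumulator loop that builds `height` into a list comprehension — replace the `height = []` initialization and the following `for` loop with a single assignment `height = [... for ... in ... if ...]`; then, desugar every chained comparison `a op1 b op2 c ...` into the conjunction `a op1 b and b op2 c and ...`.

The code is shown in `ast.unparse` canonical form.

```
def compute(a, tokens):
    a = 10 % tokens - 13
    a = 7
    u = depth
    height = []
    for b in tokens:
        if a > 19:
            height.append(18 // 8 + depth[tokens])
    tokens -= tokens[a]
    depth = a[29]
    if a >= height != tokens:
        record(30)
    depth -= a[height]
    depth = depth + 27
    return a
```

Transformed code:
def compute(a, tokens):
    a = 10 % tokens - 13
    a = 7
    u = depth
    height = [18 // 8 + depth[tokens] for b in tokens if a > 19]
    tokens -= tokens[a]
    depth = a[29]
    if a >= height and height != tokens:
        record(30)
    depth -= a[height]
    depth = depth + 27
    return a

8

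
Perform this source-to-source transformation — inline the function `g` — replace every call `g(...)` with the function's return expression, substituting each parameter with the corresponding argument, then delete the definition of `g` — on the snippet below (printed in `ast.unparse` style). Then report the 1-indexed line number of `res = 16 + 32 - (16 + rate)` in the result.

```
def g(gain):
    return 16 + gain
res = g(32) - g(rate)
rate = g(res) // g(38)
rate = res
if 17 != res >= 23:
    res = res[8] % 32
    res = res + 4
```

1

Transformed code:
res = 16 + 32 - (16 + rate)
rate = (16 + res) // (16 + 38)
rate = res
if 17 != res >= 23:
    res = res[8] % 32
    res = res + 4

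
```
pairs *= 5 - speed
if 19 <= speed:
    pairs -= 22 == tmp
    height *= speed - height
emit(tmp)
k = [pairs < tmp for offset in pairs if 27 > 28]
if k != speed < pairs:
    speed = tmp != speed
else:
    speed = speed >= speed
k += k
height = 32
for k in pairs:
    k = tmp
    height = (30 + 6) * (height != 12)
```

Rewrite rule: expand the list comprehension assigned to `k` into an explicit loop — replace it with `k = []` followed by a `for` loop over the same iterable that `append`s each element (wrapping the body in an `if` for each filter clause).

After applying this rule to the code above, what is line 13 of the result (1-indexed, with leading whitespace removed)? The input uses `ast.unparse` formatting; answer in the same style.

Transformed code:
pairs *= 5 - speed
if 19 <= speed:
    pairs -= 22 == tmp
    height *= speed - height
emit(tmp)
k = []
for offset in pairs:
    if 27 > 28:
        k.append(pairs < tmp)
if k != speed < pairs:
    speed = tmp != speed
else:
    speed = speed >= speed
k += k
height = 32
for k in pairs:
    k = tmp
    height = (30 + 6) * (height != 12)

speed = speed >= speed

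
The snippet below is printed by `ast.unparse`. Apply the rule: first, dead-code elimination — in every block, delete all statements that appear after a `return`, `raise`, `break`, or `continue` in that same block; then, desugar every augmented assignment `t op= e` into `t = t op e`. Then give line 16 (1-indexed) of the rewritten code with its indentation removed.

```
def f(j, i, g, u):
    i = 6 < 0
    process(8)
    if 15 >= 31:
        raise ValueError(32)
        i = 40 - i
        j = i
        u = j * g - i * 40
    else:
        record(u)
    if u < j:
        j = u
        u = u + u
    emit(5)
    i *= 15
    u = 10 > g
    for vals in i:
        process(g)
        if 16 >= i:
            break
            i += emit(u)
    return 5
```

if 16 >= i:

Transformed code:
def f(j, i, g, u):
    i = 6 < 0
    process(8)
    if 15 >= 31:
        raise ValueError(32)
    else:
        record(u)
    if u < j:
        j = u
        u = u + u
    emit(5)
    i = i * 15
    u = 10 > g
    for vals in i:
        process(g)
        if 16 >= i:
            break
    return 5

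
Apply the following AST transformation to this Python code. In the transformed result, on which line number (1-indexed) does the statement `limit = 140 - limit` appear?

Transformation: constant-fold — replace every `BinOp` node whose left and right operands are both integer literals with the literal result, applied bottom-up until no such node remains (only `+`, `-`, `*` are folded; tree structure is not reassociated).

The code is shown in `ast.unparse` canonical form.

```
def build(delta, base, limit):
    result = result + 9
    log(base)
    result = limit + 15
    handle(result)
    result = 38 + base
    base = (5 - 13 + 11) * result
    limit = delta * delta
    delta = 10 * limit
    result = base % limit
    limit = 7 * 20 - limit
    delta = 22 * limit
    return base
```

11

Transformed code:
def build(delta, base, limit):
    result = result + 9
    log(base)
    result = limit + 15
    handle(result)
    result = 38 + base
    base = 3 * result
    limit = delta * delta
    delta = 10 * limit
    result = base % limit
    limit = 140 - limit
    delta = 22 * limit
    return base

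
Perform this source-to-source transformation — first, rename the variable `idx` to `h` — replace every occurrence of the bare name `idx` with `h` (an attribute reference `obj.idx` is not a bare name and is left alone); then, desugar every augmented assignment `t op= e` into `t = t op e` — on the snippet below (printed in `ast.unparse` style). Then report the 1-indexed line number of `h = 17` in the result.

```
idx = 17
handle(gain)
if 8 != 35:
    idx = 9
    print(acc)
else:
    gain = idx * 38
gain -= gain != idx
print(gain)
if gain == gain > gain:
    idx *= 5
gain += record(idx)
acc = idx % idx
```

1

Transformed code:
h = 17
handle(gain)
if 8 != 35:
    h = 9
    print(acc)
else:
    gain = h * 38
gain = gain - (gain != h)
print(gain)
if gain == gain > gain:
    h = h * 5
gain = gain + record(h)
acc = h % h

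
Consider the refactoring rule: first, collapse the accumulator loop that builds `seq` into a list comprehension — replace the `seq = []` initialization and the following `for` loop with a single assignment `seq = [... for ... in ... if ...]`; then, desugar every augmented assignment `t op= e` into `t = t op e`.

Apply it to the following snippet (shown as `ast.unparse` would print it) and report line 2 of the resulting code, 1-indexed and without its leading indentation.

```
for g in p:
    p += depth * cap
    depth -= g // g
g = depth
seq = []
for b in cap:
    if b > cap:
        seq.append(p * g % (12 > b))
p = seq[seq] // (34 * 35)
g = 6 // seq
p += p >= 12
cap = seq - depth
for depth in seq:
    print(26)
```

p = p + depth * cap

Transformed code:
for g in p:
    p = p + depth * cap
    depth = depth - g // g
g = depth
seq = [p * g % (12 > b) for b in cap if b > cap]
p = seq[seq] // (34 * 35)
g = 6 // seq
p = p + (p >= 12)
cap = seq - depth
for depth in seq:
    print(26)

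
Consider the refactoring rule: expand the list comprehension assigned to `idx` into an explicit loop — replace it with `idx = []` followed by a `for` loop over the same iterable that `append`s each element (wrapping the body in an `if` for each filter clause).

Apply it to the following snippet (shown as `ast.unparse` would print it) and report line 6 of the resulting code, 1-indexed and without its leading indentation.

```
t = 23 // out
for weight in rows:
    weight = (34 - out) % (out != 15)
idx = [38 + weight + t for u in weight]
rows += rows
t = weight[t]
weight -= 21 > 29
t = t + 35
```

idx.append(38 + weight + t)

Transformed code:
t = 23 // out
for weight in rows:
    weight = (34 - out) % (out != 15)
idx = []
for u in weight:
    idx.append(38 + weight + t)
rows += rows
t = weight[t]
weight -= 21 > 29
t = t + 35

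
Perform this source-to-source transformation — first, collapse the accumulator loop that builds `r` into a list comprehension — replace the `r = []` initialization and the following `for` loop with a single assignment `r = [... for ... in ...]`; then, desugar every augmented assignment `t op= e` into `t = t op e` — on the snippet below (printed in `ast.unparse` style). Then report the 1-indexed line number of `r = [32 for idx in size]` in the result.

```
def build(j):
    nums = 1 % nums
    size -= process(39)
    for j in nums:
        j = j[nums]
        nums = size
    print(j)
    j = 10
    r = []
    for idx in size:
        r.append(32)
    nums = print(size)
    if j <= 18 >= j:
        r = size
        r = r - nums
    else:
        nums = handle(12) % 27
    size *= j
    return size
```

Transformed code:
def build(j):
    nums = 1 % nums
    size = size - process(39)
    for j in nums:
        j = j[nums]
        nums = size
    print(j)
    j = 10
    r = [32 for idx in size]
    nums = print(size)
    if j <= 18 >= j:
        r = size
        r = r - nums
    else:
        nums = handle(12) % 27
    size = size * j
    return size

9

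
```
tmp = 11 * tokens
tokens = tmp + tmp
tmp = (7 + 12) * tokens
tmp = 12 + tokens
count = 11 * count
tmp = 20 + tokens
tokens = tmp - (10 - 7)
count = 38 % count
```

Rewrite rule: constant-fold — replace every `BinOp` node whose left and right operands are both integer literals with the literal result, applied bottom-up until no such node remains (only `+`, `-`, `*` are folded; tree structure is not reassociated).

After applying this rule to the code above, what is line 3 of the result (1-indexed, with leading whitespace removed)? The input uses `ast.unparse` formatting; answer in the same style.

Transformed code:
tmp = 11 * tokens
tokens = tmp + tmp
tmp = 19 * tokens
tmp = 12 + tokens
count = 11 * count
tmp = 20 + tokens
tokens = tmp - 3
count = 38 % count

tmp = 19 * tokens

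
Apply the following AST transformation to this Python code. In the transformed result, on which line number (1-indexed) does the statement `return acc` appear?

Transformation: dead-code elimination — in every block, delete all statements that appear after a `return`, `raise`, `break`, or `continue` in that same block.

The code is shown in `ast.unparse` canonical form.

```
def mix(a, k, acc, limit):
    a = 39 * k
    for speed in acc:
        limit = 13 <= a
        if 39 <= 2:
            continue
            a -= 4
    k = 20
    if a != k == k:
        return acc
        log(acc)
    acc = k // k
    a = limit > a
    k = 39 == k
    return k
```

9

Transformed code:
def mix(a, k, acc, limit):
    a = 39 * k
    for speed in acc:
        limit = 13 <= a
        if 39 <= 2:
            continue
    k = 20
    if a != k == k:
        return acc
    acc = k // k
    a = limit > a
    k = 39 == k
    return k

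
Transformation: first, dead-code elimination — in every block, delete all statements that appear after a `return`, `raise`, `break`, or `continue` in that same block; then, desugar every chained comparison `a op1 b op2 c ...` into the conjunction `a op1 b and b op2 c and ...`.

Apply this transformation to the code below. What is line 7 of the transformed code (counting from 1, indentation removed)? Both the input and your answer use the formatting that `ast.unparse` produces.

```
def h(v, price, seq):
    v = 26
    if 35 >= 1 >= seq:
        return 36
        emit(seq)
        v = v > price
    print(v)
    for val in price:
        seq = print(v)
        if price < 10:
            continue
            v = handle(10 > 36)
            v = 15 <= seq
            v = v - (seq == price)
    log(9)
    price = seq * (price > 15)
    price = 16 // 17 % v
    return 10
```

seq = print(v)

Transformed code:
def h(v, price, seq):
    v = 26
    if 35 >= 1 and 1 >= seq:
        return 36
    print(v)
    for val in price:
        seq = print(v)
        if price < 10:
            continue
    log(9)
    price = seq * (price > 15)
    price = 16 // 17 % v
    return 10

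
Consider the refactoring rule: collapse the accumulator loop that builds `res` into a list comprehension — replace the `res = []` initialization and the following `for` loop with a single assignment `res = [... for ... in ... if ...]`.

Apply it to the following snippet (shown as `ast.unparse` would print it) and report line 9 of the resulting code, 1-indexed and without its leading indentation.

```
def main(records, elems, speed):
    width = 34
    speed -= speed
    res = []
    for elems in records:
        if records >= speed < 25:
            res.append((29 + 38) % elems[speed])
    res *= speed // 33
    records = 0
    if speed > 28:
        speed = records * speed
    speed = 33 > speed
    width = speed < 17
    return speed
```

speed = 33 > speed

Transformed code:
def main(records, elems, speed):
    width = 34
    speed -= speed
    res = [(29 + 38) % elems[speed] for elems in records if records >= speed < 25]
    res *= speed // 33
    records = 0
    if speed > 28:
        speed = records * speed
    speed = 33 > speed
    width = speed < 17
    return speed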